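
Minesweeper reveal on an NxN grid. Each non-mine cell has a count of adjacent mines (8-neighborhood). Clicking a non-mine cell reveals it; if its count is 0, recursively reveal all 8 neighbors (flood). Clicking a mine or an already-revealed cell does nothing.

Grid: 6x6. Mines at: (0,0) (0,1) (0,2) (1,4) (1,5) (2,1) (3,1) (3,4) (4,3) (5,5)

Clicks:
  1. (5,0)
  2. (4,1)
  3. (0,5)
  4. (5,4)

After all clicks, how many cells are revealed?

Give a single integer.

Answer: 8

Derivation:
Click 1 (5,0) count=0: revealed 6 new [(4,0) (4,1) (4,2) (5,0) (5,1) (5,2)] -> total=6
Click 2 (4,1) count=1: revealed 0 new [(none)] -> total=6
Click 3 (0,5) count=2: revealed 1 new [(0,5)] -> total=7
Click 4 (5,4) count=2: revealed 1 new [(5,4)] -> total=8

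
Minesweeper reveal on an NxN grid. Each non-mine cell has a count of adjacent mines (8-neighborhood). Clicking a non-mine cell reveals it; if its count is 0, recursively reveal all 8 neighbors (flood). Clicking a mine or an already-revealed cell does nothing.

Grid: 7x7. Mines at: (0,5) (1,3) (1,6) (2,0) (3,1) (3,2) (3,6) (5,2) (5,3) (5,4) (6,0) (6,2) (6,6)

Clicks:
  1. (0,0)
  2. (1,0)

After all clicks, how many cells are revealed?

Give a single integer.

Click 1 (0,0) count=0: revealed 6 new [(0,0) (0,1) (0,2) (1,0) (1,1) (1,2)] -> total=6
Click 2 (1,0) count=1: revealed 0 new [(none)] -> total=6

Answer: 6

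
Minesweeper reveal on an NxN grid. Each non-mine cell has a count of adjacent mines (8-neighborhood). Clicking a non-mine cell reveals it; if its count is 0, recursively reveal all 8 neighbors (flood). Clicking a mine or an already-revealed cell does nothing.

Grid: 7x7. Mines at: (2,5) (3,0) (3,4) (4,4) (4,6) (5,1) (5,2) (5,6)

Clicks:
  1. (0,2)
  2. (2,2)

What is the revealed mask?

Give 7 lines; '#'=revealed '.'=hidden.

Click 1 (0,2) count=0: revealed 25 new [(0,0) (0,1) (0,2) (0,3) (0,4) (0,5) (0,6) (1,0) (1,1) (1,2) (1,3) (1,4) (1,5) (1,6) (2,0) (2,1) (2,2) (2,3) (2,4) (3,1) (3,2) (3,3) (4,1) (4,2) (4,3)] -> total=25
Click 2 (2,2) count=0: revealed 0 new [(none)] -> total=25

Answer: #######
#######
#####..
.###...
.###...
.......
.......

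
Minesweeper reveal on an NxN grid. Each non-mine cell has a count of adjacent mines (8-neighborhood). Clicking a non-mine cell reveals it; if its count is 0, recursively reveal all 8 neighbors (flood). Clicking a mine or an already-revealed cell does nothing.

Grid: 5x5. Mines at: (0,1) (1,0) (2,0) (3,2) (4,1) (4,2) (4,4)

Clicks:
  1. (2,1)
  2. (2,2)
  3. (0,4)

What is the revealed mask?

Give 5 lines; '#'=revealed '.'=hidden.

Answer: ..###
..###
.####
...##
.....

Derivation:
Click 1 (2,1) count=3: revealed 1 new [(2,1)] -> total=1
Click 2 (2,2) count=1: revealed 1 new [(2,2)] -> total=2
Click 3 (0,4) count=0: revealed 10 new [(0,2) (0,3) (0,4) (1,2) (1,3) (1,4) (2,3) (2,4) (3,3) (3,4)] -> total=12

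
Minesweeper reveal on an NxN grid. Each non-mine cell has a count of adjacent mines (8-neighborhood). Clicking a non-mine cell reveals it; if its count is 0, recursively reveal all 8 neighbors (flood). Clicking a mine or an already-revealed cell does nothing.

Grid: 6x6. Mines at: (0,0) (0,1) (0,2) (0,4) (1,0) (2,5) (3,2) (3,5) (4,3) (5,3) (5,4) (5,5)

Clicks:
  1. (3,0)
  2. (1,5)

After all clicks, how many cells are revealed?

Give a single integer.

Answer: 11

Derivation:
Click 1 (3,0) count=0: revealed 10 new [(2,0) (2,1) (3,0) (3,1) (4,0) (4,1) (4,2) (5,0) (5,1) (5,2)] -> total=10
Click 2 (1,5) count=2: revealed 1 new [(1,5)] -> total=11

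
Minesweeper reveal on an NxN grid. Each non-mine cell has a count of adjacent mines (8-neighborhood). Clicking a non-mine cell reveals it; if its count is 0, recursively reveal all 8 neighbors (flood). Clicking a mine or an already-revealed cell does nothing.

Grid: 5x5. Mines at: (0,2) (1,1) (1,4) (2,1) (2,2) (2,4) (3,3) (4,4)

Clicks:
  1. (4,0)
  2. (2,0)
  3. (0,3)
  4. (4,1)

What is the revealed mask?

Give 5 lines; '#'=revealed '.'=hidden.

Click 1 (4,0) count=0: revealed 6 new [(3,0) (3,1) (3,2) (4,0) (4,1) (4,2)] -> total=6
Click 2 (2,0) count=2: revealed 1 new [(2,0)] -> total=7
Click 3 (0,3) count=2: revealed 1 new [(0,3)] -> total=8
Click 4 (4,1) count=0: revealed 0 new [(none)] -> total=8

Answer: ...#.
.....
#....
###..
###..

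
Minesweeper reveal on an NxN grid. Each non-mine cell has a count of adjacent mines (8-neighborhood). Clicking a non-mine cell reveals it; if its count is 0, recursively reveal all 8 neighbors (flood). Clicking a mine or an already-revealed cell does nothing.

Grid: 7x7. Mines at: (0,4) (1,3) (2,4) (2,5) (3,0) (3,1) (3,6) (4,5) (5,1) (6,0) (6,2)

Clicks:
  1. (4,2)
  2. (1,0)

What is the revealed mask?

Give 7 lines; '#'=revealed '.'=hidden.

Answer: ###....
###....
###....
.......
..#....
.......
.......

Derivation:
Click 1 (4,2) count=2: revealed 1 new [(4,2)] -> total=1
Click 2 (1,0) count=0: revealed 9 new [(0,0) (0,1) (0,2) (1,0) (1,1) (1,2) (2,0) (2,1) (2,2)] -> total=10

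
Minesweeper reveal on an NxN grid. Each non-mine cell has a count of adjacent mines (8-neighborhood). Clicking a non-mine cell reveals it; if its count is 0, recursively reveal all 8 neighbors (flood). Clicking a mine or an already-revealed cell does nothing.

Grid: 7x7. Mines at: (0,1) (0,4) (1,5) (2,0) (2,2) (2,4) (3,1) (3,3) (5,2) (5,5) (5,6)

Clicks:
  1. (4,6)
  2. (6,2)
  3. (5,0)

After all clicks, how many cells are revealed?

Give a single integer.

Click 1 (4,6) count=2: revealed 1 new [(4,6)] -> total=1
Click 2 (6,2) count=1: revealed 1 new [(6,2)] -> total=2
Click 3 (5,0) count=0: revealed 6 new [(4,0) (4,1) (5,0) (5,1) (6,0) (6,1)] -> total=8

Answer: 8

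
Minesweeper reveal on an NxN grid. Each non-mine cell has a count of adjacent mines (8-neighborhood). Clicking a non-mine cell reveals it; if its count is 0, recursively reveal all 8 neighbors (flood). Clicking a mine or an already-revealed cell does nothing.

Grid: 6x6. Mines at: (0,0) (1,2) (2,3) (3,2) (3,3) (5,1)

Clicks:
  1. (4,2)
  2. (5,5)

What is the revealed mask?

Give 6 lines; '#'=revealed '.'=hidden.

Click 1 (4,2) count=3: revealed 1 new [(4,2)] -> total=1
Click 2 (5,5) count=0: revealed 17 new [(0,3) (0,4) (0,5) (1,3) (1,4) (1,5) (2,4) (2,5) (3,4) (3,5) (4,3) (4,4) (4,5) (5,2) (5,3) (5,4) (5,5)] -> total=18

Answer: ...###
...###
....##
....##
..####
..####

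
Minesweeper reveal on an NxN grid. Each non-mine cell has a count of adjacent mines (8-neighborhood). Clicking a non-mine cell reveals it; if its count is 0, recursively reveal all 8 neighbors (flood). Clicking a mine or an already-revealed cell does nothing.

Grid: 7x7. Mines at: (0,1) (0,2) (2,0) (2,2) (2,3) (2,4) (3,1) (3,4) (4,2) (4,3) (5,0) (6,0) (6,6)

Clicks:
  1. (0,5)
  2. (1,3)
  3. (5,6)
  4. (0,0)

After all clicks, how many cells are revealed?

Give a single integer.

Click 1 (0,5) count=0: revealed 16 new [(0,3) (0,4) (0,5) (0,6) (1,3) (1,4) (1,5) (1,6) (2,5) (2,6) (3,5) (3,6) (4,5) (4,6) (5,5) (5,6)] -> total=16
Click 2 (1,3) count=4: revealed 0 new [(none)] -> total=16
Click 3 (5,6) count=1: revealed 0 new [(none)] -> total=16
Click 4 (0,0) count=1: revealed 1 new [(0,0)] -> total=17

Answer: 17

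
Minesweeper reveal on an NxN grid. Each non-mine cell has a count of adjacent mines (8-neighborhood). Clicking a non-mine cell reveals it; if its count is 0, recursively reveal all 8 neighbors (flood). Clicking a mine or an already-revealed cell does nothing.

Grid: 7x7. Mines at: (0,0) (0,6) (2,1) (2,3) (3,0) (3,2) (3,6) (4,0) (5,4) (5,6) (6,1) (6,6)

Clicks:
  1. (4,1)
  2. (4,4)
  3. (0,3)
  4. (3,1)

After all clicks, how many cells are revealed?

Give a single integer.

Click 1 (4,1) count=3: revealed 1 new [(4,1)] -> total=1
Click 2 (4,4) count=1: revealed 1 new [(4,4)] -> total=2
Click 3 (0,3) count=0: revealed 10 new [(0,1) (0,2) (0,3) (0,4) (0,5) (1,1) (1,2) (1,3) (1,4) (1,5)] -> total=12
Click 4 (3,1) count=4: revealed 1 new [(3,1)] -> total=13

Answer: 13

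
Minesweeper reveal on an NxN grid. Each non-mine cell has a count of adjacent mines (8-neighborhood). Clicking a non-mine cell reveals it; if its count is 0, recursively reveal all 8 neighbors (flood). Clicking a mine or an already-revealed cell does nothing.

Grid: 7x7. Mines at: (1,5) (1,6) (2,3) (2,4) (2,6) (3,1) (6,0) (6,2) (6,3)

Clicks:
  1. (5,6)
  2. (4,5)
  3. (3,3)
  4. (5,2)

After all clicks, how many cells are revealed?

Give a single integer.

Click 1 (5,6) count=0: revealed 18 new [(3,2) (3,3) (3,4) (3,5) (3,6) (4,2) (4,3) (4,4) (4,5) (4,6) (5,2) (5,3) (5,4) (5,5) (5,6) (6,4) (6,5) (6,6)] -> total=18
Click 2 (4,5) count=0: revealed 0 new [(none)] -> total=18
Click 3 (3,3) count=2: revealed 0 new [(none)] -> total=18
Click 4 (5,2) count=2: revealed 0 new [(none)] -> total=18

Answer: 18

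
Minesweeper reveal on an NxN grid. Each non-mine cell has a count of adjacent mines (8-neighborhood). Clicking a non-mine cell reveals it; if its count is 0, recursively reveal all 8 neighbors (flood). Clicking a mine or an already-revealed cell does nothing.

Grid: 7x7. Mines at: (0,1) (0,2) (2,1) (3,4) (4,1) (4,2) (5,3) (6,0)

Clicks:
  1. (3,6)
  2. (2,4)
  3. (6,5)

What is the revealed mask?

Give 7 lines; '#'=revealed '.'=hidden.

Click 1 (3,6) count=0: revealed 23 new [(0,3) (0,4) (0,5) (0,6) (1,3) (1,4) (1,5) (1,6) (2,3) (2,4) (2,5) (2,6) (3,5) (3,6) (4,4) (4,5) (4,6) (5,4) (5,5) (5,6) (6,4) (6,5) (6,6)] -> total=23
Click 2 (2,4) count=1: revealed 0 new [(none)] -> total=23
Click 3 (6,5) count=0: revealed 0 new [(none)] -> total=23

Answer: ...####
...####
...####
.....##
....###
....###
....###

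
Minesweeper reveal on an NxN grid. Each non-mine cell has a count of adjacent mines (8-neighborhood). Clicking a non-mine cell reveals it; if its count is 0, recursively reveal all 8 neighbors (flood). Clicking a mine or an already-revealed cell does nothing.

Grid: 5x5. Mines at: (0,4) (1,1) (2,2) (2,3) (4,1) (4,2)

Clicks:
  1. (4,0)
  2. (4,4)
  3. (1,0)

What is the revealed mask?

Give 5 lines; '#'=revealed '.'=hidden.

Answer: .....
#....
.....
...##
#..##

Derivation:
Click 1 (4,0) count=1: revealed 1 new [(4,0)] -> total=1
Click 2 (4,4) count=0: revealed 4 new [(3,3) (3,4) (4,3) (4,4)] -> total=5
Click 3 (1,0) count=1: revealed 1 new [(1,0)] -> total=6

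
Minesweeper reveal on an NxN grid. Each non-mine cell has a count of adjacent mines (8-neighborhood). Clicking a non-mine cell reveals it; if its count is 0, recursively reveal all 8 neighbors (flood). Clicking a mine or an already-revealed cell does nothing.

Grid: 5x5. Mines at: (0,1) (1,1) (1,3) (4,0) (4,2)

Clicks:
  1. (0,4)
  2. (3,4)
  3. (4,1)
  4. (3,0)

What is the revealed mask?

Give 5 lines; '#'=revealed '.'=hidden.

Click 1 (0,4) count=1: revealed 1 new [(0,4)] -> total=1
Click 2 (3,4) count=0: revealed 6 new [(2,3) (2,4) (3,3) (3,4) (4,3) (4,4)] -> total=7
Click 3 (4,1) count=2: revealed 1 new [(4,1)] -> total=8
Click 4 (3,0) count=1: revealed 1 new [(3,0)] -> total=9

Answer: ....#
.....
...##
#..##
.#.##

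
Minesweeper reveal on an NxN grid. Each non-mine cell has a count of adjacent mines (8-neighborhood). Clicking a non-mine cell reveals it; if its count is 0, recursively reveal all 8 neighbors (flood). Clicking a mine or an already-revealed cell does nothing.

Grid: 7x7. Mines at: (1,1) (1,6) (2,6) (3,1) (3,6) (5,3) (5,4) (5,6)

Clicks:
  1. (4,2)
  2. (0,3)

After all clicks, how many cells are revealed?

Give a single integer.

Answer: 20

Derivation:
Click 1 (4,2) count=2: revealed 1 new [(4,2)] -> total=1
Click 2 (0,3) count=0: revealed 19 new [(0,2) (0,3) (0,4) (0,5) (1,2) (1,3) (1,4) (1,5) (2,2) (2,3) (2,4) (2,5) (3,2) (3,3) (3,4) (3,5) (4,3) (4,4) (4,5)] -> total=20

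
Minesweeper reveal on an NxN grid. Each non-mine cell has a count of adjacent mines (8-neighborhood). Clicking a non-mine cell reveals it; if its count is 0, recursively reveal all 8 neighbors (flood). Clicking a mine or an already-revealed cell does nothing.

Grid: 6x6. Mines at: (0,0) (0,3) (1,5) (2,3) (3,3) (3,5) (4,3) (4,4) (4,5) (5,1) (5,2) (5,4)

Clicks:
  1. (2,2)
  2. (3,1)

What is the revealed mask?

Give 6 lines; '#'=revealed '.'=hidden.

Click 1 (2,2) count=2: revealed 1 new [(2,2)] -> total=1
Click 2 (3,1) count=0: revealed 11 new [(1,0) (1,1) (1,2) (2,0) (2,1) (3,0) (3,1) (3,2) (4,0) (4,1) (4,2)] -> total=12

Answer: ......
###...
###...
###...
###...
......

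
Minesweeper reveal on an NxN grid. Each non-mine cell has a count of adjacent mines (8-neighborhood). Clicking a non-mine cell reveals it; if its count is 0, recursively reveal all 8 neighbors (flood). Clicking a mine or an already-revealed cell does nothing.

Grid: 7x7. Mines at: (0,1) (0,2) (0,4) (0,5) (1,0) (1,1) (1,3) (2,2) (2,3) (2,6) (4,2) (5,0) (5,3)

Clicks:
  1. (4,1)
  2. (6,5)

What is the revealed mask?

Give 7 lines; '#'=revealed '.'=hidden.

Click 1 (4,1) count=2: revealed 1 new [(4,1)] -> total=1
Click 2 (6,5) count=0: revealed 12 new [(3,4) (3,5) (3,6) (4,4) (4,5) (4,6) (5,4) (5,5) (5,6) (6,4) (6,5) (6,6)] -> total=13

Answer: .......
.......
.......
....###
.#..###
....###
....###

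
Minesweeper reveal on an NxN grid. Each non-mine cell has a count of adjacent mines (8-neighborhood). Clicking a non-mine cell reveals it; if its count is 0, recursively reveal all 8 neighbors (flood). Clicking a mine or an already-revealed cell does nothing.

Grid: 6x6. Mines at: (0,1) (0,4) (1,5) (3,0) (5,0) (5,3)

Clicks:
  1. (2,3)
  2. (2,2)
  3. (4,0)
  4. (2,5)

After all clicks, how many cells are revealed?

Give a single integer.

Answer: 22

Derivation:
Click 1 (2,3) count=0: revealed 21 new [(1,1) (1,2) (1,3) (1,4) (2,1) (2,2) (2,3) (2,4) (2,5) (3,1) (3,2) (3,3) (3,4) (3,5) (4,1) (4,2) (4,3) (4,4) (4,5) (5,4) (5,5)] -> total=21
Click 2 (2,2) count=0: revealed 0 new [(none)] -> total=21
Click 3 (4,0) count=2: revealed 1 new [(4,0)] -> total=22
Click 4 (2,5) count=1: revealed 0 new [(none)] -> total=22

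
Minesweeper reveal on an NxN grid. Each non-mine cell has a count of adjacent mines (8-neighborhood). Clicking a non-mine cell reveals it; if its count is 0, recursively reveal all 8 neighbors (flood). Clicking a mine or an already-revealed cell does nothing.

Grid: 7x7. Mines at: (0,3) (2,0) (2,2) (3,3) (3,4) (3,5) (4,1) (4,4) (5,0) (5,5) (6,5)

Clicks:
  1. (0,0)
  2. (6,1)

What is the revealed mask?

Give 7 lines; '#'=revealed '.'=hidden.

Answer: ###....
###....
.......
.......
.......
.......
.#.....

Derivation:
Click 1 (0,0) count=0: revealed 6 new [(0,0) (0,1) (0,2) (1,0) (1,1) (1,2)] -> total=6
Click 2 (6,1) count=1: revealed 1 new [(6,1)] -> total=7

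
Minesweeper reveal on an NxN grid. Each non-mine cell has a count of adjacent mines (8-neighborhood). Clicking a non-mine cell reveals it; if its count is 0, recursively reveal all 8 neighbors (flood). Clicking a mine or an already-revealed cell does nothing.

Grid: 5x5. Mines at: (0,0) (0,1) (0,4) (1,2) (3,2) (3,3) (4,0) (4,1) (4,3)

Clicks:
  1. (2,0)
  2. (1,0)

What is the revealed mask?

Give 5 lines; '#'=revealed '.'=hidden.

Answer: .....
##...
##...
##...
.....

Derivation:
Click 1 (2,0) count=0: revealed 6 new [(1,0) (1,1) (2,0) (2,1) (3,0) (3,1)] -> total=6
Click 2 (1,0) count=2: revealed 0 new [(none)] -> total=6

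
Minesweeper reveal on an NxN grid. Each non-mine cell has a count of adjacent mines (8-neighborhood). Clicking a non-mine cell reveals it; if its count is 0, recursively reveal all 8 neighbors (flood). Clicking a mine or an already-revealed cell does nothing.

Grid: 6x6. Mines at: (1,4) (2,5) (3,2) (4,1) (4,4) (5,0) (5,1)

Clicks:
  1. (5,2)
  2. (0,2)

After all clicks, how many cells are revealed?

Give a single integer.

Click 1 (5,2) count=2: revealed 1 new [(5,2)] -> total=1
Click 2 (0,2) count=0: revealed 14 new [(0,0) (0,1) (0,2) (0,3) (1,0) (1,1) (1,2) (1,3) (2,0) (2,1) (2,2) (2,3) (3,0) (3,1)] -> total=15

Answer: 15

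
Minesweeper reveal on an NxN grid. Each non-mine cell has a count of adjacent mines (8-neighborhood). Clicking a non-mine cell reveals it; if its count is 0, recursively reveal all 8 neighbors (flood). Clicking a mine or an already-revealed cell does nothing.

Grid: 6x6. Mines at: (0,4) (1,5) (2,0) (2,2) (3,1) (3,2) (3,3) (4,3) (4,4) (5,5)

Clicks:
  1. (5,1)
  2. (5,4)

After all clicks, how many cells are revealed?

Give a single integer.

Answer: 7

Derivation:
Click 1 (5,1) count=0: revealed 6 new [(4,0) (4,1) (4,2) (5,0) (5,1) (5,2)] -> total=6
Click 2 (5,4) count=3: revealed 1 new [(5,4)] -> total=7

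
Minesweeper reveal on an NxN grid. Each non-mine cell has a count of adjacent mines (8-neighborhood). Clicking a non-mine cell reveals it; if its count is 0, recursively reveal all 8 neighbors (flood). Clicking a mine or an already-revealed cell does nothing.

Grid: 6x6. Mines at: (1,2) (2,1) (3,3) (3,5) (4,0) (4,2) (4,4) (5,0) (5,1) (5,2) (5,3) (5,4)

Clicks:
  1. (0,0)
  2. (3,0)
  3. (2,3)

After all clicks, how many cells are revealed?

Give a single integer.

Answer: 6

Derivation:
Click 1 (0,0) count=0: revealed 4 new [(0,0) (0,1) (1,0) (1,1)] -> total=4
Click 2 (3,0) count=2: revealed 1 new [(3,0)] -> total=5
Click 3 (2,3) count=2: revealed 1 new [(2,3)] -> total=6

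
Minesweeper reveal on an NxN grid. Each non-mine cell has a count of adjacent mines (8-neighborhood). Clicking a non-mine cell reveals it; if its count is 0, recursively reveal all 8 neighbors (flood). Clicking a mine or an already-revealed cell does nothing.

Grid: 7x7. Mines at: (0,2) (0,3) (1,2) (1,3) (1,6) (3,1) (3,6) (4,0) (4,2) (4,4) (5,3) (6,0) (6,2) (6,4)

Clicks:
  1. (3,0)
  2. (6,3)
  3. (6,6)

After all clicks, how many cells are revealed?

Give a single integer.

Click 1 (3,0) count=2: revealed 1 new [(3,0)] -> total=1
Click 2 (6,3) count=3: revealed 1 new [(6,3)] -> total=2
Click 3 (6,6) count=0: revealed 6 new [(4,5) (4,6) (5,5) (5,6) (6,5) (6,6)] -> total=8

Answer: 8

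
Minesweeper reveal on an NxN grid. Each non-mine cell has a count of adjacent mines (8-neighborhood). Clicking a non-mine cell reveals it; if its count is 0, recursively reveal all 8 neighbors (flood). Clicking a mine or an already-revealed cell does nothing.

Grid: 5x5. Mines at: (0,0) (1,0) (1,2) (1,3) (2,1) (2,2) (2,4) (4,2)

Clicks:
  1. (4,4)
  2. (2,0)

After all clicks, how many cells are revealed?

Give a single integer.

Answer: 5

Derivation:
Click 1 (4,4) count=0: revealed 4 new [(3,3) (3,4) (4,3) (4,4)] -> total=4
Click 2 (2,0) count=2: revealed 1 new [(2,0)] -> total=5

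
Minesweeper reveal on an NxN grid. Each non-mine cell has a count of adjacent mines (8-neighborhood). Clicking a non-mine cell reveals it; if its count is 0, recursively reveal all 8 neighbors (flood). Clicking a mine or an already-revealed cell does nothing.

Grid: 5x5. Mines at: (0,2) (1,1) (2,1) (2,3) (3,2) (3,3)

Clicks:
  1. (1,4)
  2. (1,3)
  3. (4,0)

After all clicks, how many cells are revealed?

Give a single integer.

Answer: 6

Derivation:
Click 1 (1,4) count=1: revealed 1 new [(1,4)] -> total=1
Click 2 (1,3) count=2: revealed 1 new [(1,3)] -> total=2
Click 3 (4,0) count=0: revealed 4 new [(3,0) (3,1) (4,0) (4,1)] -> total=6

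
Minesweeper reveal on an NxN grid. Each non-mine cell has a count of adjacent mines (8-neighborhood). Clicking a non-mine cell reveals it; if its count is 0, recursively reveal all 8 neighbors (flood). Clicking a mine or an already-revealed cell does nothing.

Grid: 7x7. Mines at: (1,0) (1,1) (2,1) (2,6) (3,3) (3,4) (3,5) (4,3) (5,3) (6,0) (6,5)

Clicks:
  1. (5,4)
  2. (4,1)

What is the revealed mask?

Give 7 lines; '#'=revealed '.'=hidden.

Click 1 (5,4) count=3: revealed 1 new [(5,4)] -> total=1
Click 2 (4,1) count=0: revealed 9 new [(3,0) (3,1) (3,2) (4,0) (4,1) (4,2) (5,0) (5,1) (5,2)] -> total=10

Answer: .......
.......
.......
###....
###....
###.#..
.......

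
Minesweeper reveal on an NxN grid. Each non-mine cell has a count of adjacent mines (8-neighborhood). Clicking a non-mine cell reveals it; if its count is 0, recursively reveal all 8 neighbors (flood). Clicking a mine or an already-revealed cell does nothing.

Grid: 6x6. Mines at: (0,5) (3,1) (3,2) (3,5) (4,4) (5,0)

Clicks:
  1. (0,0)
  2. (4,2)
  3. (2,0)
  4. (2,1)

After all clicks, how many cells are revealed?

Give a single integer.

Click 1 (0,0) count=0: revealed 15 new [(0,0) (0,1) (0,2) (0,3) (0,4) (1,0) (1,1) (1,2) (1,3) (1,4) (2,0) (2,1) (2,2) (2,3) (2,4)] -> total=15
Click 2 (4,2) count=2: revealed 1 new [(4,2)] -> total=16
Click 3 (2,0) count=1: revealed 0 new [(none)] -> total=16
Click 4 (2,1) count=2: revealed 0 new [(none)] -> total=16

Answer: 16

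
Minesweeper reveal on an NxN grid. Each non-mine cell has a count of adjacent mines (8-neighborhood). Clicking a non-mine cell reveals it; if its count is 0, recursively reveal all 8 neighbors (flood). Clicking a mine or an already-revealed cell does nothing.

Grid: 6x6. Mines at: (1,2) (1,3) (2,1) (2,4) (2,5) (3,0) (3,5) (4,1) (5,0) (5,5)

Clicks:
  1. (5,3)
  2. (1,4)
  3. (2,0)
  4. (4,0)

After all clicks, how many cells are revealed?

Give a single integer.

Answer: 12

Derivation:
Click 1 (5,3) count=0: revealed 9 new [(3,2) (3,3) (3,4) (4,2) (4,3) (4,4) (5,2) (5,3) (5,4)] -> total=9
Click 2 (1,4) count=3: revealed 1 new [(1,4)] -> total=10
Click 3 (2,0) count=2: revealed 1 new [(2,0)] -> total=11
Click 4 (4,0) count=3: revealed 1 new [(4,0)] -> total=12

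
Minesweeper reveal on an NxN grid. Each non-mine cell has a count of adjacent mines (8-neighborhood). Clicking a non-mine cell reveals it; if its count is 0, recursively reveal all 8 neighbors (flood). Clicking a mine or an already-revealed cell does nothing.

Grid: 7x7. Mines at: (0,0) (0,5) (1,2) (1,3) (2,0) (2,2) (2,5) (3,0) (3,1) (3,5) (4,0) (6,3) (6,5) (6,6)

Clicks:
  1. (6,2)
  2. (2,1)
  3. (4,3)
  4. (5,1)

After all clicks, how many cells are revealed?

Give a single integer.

Click 1 (6,2) count=1: revealed 1 new [(6,2)] -> total=1
Click 2 (2,1) count=5: revealed 1 new [(2,1)] -> total=2
Click 3 (4,3) count=0: revealed 9 new [(3,2) (3,3) (3,4) (4,2) (4,3) (4,4) (5,2) (5,3) (5,4)] -> total=11
Click 4 (5,1) count=1: revealed 1 new [(5,1)] -> total=12

Answer: 12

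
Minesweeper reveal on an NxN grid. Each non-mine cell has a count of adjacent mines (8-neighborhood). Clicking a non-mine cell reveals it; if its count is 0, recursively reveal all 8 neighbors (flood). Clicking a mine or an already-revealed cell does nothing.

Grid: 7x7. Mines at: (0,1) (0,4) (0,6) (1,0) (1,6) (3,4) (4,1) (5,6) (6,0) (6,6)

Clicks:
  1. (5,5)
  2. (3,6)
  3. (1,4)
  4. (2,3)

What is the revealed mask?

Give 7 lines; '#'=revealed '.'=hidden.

Answer: .......
....#..
...#.##
.....##
.....##
.....#.
.......

Derivation:
Click 1 (5,5) count=2: revealed 1 new [(5,5)] -> total=1
Click 2 (3,6) count=0: revealed 6 new [(2,5) (2,6) (3,5) (3,6) (4,5) (4,6)] -> total=7
Click 3 (1,4) count=1: revealed 1 new [(1,4)] -> total=8
Click 4 (2,3) count=1: revealed 1 new [(2,3)] -> total=9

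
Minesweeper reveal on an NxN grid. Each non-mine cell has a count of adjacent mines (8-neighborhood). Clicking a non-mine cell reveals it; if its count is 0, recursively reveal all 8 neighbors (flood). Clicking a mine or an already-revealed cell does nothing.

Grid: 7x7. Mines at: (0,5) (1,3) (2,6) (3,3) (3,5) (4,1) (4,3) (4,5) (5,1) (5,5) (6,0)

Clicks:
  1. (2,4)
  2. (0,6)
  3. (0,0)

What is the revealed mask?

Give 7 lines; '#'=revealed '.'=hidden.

Answer: ###...#
###....
###.#..
###....
.......
.......
.......

Derivation:
Click 1 (2,4) count=3: revealed 1 new [(2,4)] -> total=1
Click 2 (0,6) count=1: revealed 1 new [(0,6)] -> total=2
Click 3 (0,0) count=0: revealed 12 new [(0,0) (0,1) (0,2) (1,0) (1,1) (1,2) (2,0) (2,1) (2,2) (3,0) (3,1) (3,2)] -> total=14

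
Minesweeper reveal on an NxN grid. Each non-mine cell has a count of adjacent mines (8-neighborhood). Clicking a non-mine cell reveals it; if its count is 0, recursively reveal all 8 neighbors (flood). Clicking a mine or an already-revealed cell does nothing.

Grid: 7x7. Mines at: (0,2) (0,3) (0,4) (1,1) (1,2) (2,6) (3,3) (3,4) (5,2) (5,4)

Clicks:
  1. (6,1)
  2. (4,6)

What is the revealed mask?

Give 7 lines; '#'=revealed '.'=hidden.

Answer: .......
.......
.......
.....##
.....##
.....##
.#...##

Derivation:
Click 1 (6,1) count=1: revealed 1 new [(6,1)] -> total=1
Click 2 (4,6) count=0: revealed 8 new [(3,5) (3,6) (4,5) (4,6) (5,5) (5,6) (6,5) (6,6)] -> total=9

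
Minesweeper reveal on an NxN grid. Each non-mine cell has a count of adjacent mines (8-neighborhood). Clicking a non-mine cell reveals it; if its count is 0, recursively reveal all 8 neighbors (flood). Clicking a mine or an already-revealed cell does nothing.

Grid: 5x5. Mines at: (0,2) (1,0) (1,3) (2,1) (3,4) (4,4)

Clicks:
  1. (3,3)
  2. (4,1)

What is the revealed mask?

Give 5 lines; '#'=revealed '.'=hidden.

Answer: .....
.....
.....
####.
####.

Derivation:
Click 1 (3,3) count=2: revealed 1 new [(3,3)] -> total=1
Click 2 (4,1) count=0: revealed 7 new [(3,0) (3,1) (3,2) (4,0) (4,1) (4,2) (4,3)] -> total=8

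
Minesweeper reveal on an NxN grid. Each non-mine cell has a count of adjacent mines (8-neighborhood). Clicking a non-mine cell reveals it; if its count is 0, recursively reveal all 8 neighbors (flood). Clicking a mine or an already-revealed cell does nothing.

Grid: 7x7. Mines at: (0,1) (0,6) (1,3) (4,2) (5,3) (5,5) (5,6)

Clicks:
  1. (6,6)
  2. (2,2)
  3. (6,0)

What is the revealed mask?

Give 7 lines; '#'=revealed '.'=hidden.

Answer: .......
###....
###....
###....
##.....
###....
###...#

Derivation:
Click 1 (6,6) count=2: revealed 1 new [(6,6)] -> total=1
Click 2 (2,2) count=1: revealed 1 new [(2,2)] -> total=2
Click 3 (6,0) count=0: revealed 16 new [(1,0) (1,1) (1,2) (2,0) (2,1) (3,0) (3,1) (3,2) (4,0) (4,1) (5,0) (5,1) (5,2) (6,0) (6,1) (6,2)] -> total=18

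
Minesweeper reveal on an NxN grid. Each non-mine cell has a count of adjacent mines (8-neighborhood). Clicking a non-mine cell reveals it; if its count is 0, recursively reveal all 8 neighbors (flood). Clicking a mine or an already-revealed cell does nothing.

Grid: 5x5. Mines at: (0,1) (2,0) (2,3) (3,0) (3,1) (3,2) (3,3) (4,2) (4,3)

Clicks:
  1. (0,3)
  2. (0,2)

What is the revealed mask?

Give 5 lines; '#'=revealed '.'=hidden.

Answer: ..###
..###
.....
.....
.....

Derivation:
Click 1 (0,3) count=0: revealed 6 new [(0,2) (0,3) (0,4) (1,2) (1,3) (1,4)] -> total=6
Click 2 (0,2) count=1: revealed 0 new [(none)] -> total=6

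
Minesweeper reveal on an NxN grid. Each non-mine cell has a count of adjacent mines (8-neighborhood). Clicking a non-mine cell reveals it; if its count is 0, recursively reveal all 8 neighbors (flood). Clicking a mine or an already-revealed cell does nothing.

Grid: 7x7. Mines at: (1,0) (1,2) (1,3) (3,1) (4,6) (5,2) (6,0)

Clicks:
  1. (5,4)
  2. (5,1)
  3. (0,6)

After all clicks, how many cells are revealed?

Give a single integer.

Answer: 29

Derivation:
Click 1 (5,4) count=0: revealed 28 new [(0,4) (0,5) (0,6) (1,4) (1,5) (1,6) (2,2) (2,3) (2,4) (2,5) (2,6) (3,2) (3,3) (3,4) (3,5) (3,6) (4,2) (4,3) (4,4) (4,5) (5,3) (5,4) (5,5) (5,6) (6,3) (6,4) (6,5) (6,6)] -> total=28
Click 2 (5,1) count=2: revealed 1 new [(5,1)] -> total=29
Click 3 (0,6) count=0: revealed 0 new [(none)] -> total=29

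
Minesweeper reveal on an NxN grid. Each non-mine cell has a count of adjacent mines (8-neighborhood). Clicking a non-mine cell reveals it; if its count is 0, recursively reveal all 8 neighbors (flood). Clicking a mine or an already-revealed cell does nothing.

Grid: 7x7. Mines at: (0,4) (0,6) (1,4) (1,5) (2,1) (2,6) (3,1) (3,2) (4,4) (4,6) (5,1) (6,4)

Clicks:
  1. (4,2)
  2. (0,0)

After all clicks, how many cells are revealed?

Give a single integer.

Answer: 9

Derivation:
Click 1 (4,2) count=3: revealed 1 new [(4,2)] -> total=1
Click 2 (0,0) count=0: revealed 8 new [(0,0) (0,1) (0,2) (0,3) (1,0) (1,1) (1,2) (1,3)] -> total=9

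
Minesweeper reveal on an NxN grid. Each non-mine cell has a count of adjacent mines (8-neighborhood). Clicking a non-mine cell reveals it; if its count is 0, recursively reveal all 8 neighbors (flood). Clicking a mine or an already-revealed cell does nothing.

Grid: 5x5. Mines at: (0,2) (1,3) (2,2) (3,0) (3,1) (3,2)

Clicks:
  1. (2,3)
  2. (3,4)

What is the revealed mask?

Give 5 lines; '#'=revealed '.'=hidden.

Answer: .....
.....
...##
...##
...##

Derivation:
Click 1 (2,3) count=3: revealed 1 new [(2,3)] -> total=1
Click 2 (3,4) count=0: revealed 5 new [(2,4) (3,3) (3,4) (4,3) (4,4)] -> total=6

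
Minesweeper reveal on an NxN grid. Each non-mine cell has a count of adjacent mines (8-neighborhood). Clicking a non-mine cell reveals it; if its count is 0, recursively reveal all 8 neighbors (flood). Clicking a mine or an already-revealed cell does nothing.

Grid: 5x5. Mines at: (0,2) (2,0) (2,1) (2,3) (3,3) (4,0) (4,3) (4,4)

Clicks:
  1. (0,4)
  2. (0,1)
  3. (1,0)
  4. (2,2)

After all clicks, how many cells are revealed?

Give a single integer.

Answer: 7

Derivation:
Click 1 (0,4) count=0: revealed 4 new [(0,3) (0,4) (1,3) (1,4)] -> total=4
Click 2 (0,1) count=1: revealed 1 new [(0,1)] -> total=5
Click 3 (1,0) count=2: revealed 1 new [(1,0)] -> total=6
Click 4 (2,2) count=3: revealed 1 new [(2,2)] -> total=7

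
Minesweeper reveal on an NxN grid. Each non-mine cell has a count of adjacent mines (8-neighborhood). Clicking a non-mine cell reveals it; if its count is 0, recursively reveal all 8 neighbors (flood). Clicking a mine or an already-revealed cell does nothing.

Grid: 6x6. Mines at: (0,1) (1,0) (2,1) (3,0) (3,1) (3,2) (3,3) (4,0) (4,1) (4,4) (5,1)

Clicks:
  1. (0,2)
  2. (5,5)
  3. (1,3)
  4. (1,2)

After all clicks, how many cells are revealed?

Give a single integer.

Answer: 15

Derivation:
Click 1 (0,2) count=1: revealed 1 new [(0,2)] -> total=1
Click 2 (5,5) count=1: revealed 1 new [(5,5)] -> total=2
Click 3 (1,3) count=0: revealed 13 new [(0,3) (0,4) (0,5) (1,2) (1,3) (1,4) (1,5) (2,2) (2,3) (2,4) (2,5) (3,4) (3,5)] -> total=15
Click 4 (1,2) count=2: revealed 0 new [(none)] -> total=15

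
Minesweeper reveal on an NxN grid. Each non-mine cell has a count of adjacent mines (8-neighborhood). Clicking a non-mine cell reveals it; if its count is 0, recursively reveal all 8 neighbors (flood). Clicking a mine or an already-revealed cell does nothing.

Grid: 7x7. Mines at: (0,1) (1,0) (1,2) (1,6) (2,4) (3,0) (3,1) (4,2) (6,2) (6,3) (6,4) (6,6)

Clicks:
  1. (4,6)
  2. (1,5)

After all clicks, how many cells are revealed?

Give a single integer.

Click 1 (4,6) count=0: revealed 14 new [(2,5) (2,6) (3,3) (3,4) (3,5) (3,6) (4,3) (4,4) (4,5) (4,6) (5,3) (5,4) (5,5) (5,6)] -> total=14
Click 2 (1,5) count=2: revealed 1 new [(1,5)] -> total=15

Answer: 15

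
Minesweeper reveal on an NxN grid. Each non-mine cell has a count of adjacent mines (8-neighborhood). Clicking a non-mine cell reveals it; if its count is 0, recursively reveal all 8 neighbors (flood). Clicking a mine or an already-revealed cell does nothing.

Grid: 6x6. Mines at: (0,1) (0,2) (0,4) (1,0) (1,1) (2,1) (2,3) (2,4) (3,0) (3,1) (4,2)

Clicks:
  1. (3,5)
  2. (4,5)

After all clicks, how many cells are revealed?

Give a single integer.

Click 1 (3,5) count=1: revealed 1 new [(3,5)] -> total=1
Click 2 (4,5) count=0: revealed 8 new [(3,3) (3,4) (4,3) (4,4) (4,5) (5,3) (5,4) (5,5)] -> total=9

Answer: 9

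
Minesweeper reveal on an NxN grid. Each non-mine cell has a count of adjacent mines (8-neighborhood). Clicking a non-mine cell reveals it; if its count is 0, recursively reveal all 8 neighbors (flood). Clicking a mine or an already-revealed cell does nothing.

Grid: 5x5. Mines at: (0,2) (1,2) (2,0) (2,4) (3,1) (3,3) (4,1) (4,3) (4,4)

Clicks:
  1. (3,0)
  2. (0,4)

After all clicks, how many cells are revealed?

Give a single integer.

Answer: 5

Derivation:
Click 1 (3,0) count=3: revealed 1 new [(3,0)] -> total=1
Click 2 (0,4) count=0: revealed 4 new [(0,3) (0,4) (1,3) (1,4)] -> total=5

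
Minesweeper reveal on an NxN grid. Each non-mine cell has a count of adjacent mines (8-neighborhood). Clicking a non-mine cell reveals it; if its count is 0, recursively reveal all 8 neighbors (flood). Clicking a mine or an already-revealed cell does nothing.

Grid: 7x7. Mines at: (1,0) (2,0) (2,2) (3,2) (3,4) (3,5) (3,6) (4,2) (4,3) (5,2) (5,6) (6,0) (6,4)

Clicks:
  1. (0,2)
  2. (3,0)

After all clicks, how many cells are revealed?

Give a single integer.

Answer: 17

Derivation:
Click 1 (0,2) count=0: revealed 16 new [(0,1) (0,2) (0,3) (0,4) (0,5) (0,6) (1,1) (1,2) (1,3) (1,4) (1,5) (1,6) (2,3) (2,4) (2,5) (2,6)] -> total=16
Click 2 (3,0) count=1: revealed 1 new [(3,0)] -> total=17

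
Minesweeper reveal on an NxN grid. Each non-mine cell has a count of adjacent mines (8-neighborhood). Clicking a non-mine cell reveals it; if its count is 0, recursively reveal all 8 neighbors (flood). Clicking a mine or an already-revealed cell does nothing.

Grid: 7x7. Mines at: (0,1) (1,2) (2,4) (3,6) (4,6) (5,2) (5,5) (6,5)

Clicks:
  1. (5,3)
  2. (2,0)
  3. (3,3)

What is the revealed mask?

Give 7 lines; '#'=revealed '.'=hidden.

Answer: .......
##.....
####...
####...
####...
##.#...
##.....

Derivation:
Click 1 (5,3) count=1: revealed 1 new [(5,3)] -> total=1
Click 2 (2,0) count=0: revealed 18 new [(1,0) (1,1) (2,0) (2,1) (2,2) (2,3) (3,0) (3,1) (3,2) (3,3) (4,0) (4,1) (4,2) (4,3) (5,0) (5,1) (6,0) (6,1)] -> total=19
Click 3 (3,3) count=1: revealed 0 new [(none)] -> total=19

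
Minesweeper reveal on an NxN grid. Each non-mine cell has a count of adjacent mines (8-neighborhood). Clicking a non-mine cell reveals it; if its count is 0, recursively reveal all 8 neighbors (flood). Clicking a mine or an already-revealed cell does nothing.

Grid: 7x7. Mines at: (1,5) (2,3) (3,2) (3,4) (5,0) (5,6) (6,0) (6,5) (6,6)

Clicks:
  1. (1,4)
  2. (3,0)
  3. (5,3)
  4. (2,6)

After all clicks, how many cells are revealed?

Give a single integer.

Click 1 (1,4) count=2: revealed 1 new [(1,4)] -> total=1
Click 2 (3,0) count=0: revealed 16 new [(0,0) (0,1) (0,2) (0,3) (0,4) (1,0) (1,1) (1,2) (1,3) (2,0) (2,1) (2,2) (3,0) (3,1) (4,0) (4,1)] -> total=17
Click 3 (5,3) count=0: revealed 11 new [(4,2) (4,3) (4,4) (5,1) (5,2) (5,3) (5,4) (6,1) (6,2) (6,3) (6,4)] -> total=28
Click 4 (2,6) count=1: revealed 1 new [(2,6)] -> total=29

Answer: 29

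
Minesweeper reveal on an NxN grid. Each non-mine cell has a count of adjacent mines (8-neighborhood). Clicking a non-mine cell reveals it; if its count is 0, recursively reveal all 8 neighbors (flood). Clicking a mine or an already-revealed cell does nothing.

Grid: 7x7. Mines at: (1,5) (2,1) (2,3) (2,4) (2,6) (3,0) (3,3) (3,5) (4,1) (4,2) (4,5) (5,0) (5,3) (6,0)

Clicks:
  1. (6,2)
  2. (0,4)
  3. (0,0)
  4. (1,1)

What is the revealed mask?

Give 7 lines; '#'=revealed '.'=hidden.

Click 1 (6,2) count=1: revealed 1 new [(6,2)] -> total=1
Click 2 (0,4) count=1: revealed 1 new [(0,4)] -> total=2
Click 3 (0,0) count=0: revealed 9 new [(0,0) (0,1) (0,2) (0,3) (1,0) (1,1) (1,2) (1,3) (1,4)] -> total=11
Click 4 (1,1) count=1: revealed 0 new [(none)] -> total=11

Answer: #####..
#####..
.......
.......
.......
.......
..#....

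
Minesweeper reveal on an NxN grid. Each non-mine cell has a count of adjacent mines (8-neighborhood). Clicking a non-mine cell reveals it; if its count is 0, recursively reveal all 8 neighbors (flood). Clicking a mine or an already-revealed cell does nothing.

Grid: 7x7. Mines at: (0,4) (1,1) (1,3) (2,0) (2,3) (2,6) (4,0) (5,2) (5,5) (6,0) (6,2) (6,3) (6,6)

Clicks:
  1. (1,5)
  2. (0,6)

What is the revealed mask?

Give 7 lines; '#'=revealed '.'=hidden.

Answer: .....##
.....##
.......
.......
.......
.......
.......

Derivation:
Click 1 (1,5) count=2: revealed 1 new [(1,5)] -> total=1
Click 2 (0,6) count=0: revealed 3 new [(0,5) (0,6) (1,6)] -> total=4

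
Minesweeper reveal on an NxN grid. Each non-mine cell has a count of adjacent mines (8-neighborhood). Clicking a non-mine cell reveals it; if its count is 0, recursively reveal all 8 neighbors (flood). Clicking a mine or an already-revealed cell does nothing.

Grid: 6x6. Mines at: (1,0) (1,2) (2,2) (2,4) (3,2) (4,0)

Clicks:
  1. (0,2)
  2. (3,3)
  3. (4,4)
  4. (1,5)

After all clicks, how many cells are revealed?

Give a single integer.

Answer: 15

Derivation:
Click 1 (0,2) count=1: revealed 1 new [(0,2)] -> total=1
Click 2 (3,3) count=3: revealed 1 new [(3,3)] -> total=2
Click 3 (4,4) count=0: revealed 12 new [(3,4) (3,5) (4,1) (4,2) (4,3) (4,4) (4,5) (5,1) (5,2) (5,3) (5,4) (5,5)] -> total=14
Click 4 (1,5) count=1: revealed 1 new [(1,5)] -> total=15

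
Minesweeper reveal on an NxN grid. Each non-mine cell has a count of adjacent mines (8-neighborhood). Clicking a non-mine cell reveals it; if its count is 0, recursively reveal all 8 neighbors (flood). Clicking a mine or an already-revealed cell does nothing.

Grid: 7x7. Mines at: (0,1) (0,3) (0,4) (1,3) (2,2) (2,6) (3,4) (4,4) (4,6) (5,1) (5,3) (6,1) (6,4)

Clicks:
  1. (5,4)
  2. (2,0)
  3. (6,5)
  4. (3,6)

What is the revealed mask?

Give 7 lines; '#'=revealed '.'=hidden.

Click 1 (5,4) count=3: revealed 1 new [(5,4)] -> total=1
Click 2 (2,0) count=0: revealed 8 new [(1,0) (1,1) (2,0) (2,1) (3,0) (3,1) (4,0) (4,1)] -> total=9
Click 3 (6,5) count=1: revealed 1 new [(6,5)] -> total=10
Click 4 (3,6) count=2: revealed 1 new [(3,6)] -> total=11

Answer: .......
##.....
##.....
##....#
##.....
....#..
.....#.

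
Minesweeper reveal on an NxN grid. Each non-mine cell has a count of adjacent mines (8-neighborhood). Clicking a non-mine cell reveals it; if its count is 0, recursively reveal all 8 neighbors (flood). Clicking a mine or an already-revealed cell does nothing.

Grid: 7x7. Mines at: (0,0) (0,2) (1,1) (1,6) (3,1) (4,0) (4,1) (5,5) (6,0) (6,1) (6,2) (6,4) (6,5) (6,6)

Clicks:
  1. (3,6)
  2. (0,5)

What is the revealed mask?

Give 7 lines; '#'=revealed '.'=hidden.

Answer: ...###.
..####.
..#####
..#####
..#####
..###..
.......

Derivation:
Click 1 (3,6) count=0: revealed 25 new [(0,3) (0,4) (0,5) (1,2) (1,3) (1,4) (1,5) (2,2) (2,3) (2,4) (2,5) (2,6) (3,2) (3,3) (3,4) (3,5) (3,6) (4,2) (4,3) (4,4) (4,5) (4,6) (5,2) (5,3) (5,4)] -> total=25
Click 2 (0,5) count=1: revealed 0 new [(none)] -> total=25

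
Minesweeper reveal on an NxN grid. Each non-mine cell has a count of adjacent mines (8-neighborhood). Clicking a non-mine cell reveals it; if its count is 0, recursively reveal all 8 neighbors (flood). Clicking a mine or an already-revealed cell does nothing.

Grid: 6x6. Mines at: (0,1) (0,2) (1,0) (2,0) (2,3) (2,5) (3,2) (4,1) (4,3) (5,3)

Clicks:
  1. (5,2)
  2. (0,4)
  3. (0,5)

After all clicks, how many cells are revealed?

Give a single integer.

Click 1 (5,2) count=3: revealed 1 new [(5,2)] -> total=1
Click 2 (0,4) count=0: revealed 6 new [(0,3) (0,4) (0,5) (1,3) (1,4) (1,5)] -> total=7
Click 3 (0,5) count=0: revealed 0 new [(none)] -> total=7

Answer: 7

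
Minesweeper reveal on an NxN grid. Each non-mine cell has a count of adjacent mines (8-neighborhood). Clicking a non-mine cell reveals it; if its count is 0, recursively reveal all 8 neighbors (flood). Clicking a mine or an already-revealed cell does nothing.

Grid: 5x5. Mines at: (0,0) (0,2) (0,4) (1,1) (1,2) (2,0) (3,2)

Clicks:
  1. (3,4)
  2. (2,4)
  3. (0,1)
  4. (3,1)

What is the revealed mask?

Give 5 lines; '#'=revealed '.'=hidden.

Answer: .#...
...##
...##
.#.##
...##

Derivation:
Click 1 (3,4) count=0: revealed 8 new [(1,3) (1,4) (2,3) (2,4) (3,3) (3,4) (4,3) (4,4)] -> total=8
Click 2 (2,4) count=0: revealed 0 new [(none)] -> total=8
Click 3 (0,1) count=4: revealed 1 new [(0,1)] -> total=9
Click 4 (3,1) count=2: revealed 1 new [(3,1)] -> total=10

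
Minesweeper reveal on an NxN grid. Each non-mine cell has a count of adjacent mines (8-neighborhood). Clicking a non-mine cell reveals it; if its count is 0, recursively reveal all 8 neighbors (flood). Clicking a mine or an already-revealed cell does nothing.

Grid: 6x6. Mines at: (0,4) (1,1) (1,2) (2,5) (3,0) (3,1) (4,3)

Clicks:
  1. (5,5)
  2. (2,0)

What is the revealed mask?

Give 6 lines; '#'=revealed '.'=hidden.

Click 1 (5,5) count=0: revealed 6 new [(3,4) (3,5) (4,4) (4,5) (5,4) (5,5)] -> total=6
Click 2 (2,0) count=3: revealed 1 new [(2,0)] -> total=7

Answer: ......
......
#.....
....##
....##
....##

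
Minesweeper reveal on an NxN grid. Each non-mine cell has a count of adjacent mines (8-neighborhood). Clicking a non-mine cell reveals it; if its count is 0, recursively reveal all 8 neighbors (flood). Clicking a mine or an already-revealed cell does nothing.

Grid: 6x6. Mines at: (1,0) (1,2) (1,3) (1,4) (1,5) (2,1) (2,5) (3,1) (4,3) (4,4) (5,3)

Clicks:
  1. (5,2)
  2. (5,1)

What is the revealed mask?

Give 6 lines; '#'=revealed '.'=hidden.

Click 1 (5,2) count=2: revealed 1 new [(5,2)] -> total=1
Click 2 (5,1) count=0: revealed 5 new [(4,0) (4,1) (4,2) (5,0) (5,1)] -> total=6

Answer: ......
......
......
......
###...
###...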